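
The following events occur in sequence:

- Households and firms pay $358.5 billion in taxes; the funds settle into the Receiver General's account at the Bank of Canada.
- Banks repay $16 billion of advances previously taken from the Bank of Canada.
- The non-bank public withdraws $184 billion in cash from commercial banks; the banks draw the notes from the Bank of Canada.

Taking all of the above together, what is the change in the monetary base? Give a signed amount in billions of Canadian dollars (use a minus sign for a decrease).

Bank of Canada balance sheet:
  Assets:      Loans to banks −$16B
  Liabilities: Bank reserves −$558.5B, Currency in circulation +$184B, Government deposits +$358.5B
Monetary base = currency + reserves: +$184B + (−$558.5B) = -$374.5 billion.

-$374.5 billion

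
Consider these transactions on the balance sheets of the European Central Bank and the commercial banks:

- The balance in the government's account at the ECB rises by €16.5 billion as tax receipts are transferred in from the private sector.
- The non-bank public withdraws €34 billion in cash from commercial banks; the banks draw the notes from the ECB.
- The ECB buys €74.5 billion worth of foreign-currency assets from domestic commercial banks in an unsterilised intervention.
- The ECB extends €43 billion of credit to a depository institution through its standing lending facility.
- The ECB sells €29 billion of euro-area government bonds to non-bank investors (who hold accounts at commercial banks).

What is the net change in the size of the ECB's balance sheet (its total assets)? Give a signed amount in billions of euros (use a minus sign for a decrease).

+€88.5 billion

ECB balance sheet:
  Assets:      Securities −€29B, Loans to banks +€43B, Foreign assets +€74.5B
  Liabilities: Bank reserves +€38B, Currency in circulation +€34B, Government deposits +€16.5B
Change in total ECB assets = +€88.5 billion.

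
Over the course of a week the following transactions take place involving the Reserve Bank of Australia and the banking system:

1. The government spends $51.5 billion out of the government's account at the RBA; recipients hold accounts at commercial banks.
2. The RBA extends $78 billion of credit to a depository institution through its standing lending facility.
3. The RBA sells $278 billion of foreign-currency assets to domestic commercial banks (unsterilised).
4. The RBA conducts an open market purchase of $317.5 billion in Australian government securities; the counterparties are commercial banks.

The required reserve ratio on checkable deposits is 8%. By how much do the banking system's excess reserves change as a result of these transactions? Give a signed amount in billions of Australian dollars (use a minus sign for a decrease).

Government spending $51.5 billion: reserves +$51.5B, deposits +$51.5B.
Discount-window loan $78 billion: reserves +$78B, deposits 0.
FX sale $278 billion: reserves −$278B, deposits 0.
OMO purchase (from banks) $317.5 billion: reserves +$317.5B, deposits 0.
Totals: Δreserves = +$169B, Δdeposits = +$51.5B.
Δrequired reserves = 8% × +$51.5B = +$4.12B.
Δexcess reserves = Δreserves − Δrequired = +$169B − (+$4.12B) = +$164.88 billion.

+$164.88 billion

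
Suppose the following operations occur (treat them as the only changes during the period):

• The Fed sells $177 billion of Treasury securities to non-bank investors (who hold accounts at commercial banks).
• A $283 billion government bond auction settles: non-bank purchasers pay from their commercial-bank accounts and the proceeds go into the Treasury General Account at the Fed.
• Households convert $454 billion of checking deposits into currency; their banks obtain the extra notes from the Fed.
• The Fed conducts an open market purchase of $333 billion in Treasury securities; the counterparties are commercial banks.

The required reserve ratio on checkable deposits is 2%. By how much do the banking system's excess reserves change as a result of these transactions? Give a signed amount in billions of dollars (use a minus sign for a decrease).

-$562.72 billion

Asset sale (to non-banks) $177 billion: reserves −$177B, deposits −$177B.
Government account inflow $283 billion: reserves −$283B, deposits −$283B.
Currency withdrawal $454 billion: reserves −$454B, deposits −$454B.
OMO purchase (from banks) $333 billion: reserves +$333B, deposits 0.
Totals: Δreserves = −$581B, Δdeposits = −$914B.
Δrequired reserves = 2% × −$914B = −$18.28B.
Δexcess reserves = Δreserves − Δrequired = −$581B − (−$18.28B) = -$562.72 billion.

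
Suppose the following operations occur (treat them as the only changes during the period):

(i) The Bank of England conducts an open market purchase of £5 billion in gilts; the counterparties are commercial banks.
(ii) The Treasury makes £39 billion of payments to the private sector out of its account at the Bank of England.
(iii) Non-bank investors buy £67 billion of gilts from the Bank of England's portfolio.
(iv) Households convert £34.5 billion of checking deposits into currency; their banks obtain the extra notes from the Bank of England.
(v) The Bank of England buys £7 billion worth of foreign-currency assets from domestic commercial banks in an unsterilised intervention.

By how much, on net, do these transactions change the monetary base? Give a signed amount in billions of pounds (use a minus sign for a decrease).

Bank of England balance sheet:
  Assets:      Securities −£62B, Foreign assets +£7B
  Liabilities: Bank reserves −£50.5B, Currency in circulation +£34.5B, Government deposits −£39B
Commercial banking system:
  Assets:      Reserves at CB −£50.5B, Securities −£5B, Foreign assets −£7B
  Liabilities: Checkable deposits −£62.5B
Monetary base = currency + reserves: +£34.5B + (−£50.5B) = -£16 billion.

-£16 billion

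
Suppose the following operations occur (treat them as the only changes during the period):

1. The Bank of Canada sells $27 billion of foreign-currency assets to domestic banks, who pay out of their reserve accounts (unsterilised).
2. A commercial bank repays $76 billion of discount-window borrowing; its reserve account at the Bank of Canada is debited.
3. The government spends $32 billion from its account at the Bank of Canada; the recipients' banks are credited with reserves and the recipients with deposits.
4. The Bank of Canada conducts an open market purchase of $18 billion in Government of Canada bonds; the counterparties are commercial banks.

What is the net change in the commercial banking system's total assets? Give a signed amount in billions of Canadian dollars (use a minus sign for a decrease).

-$44 billion

FX sale $27 billion: just an asset swap on bank balance sheets → 0.
Discount-window repayment $76 billion: bank balance sheets shrink → −$76B.
Government spending $32 billion: bank balance sheets expand → +$32B.
OMO purchase (from banks) $18 billion: just an asset swap on bank balance sheets → 0.
Net: 0 − 76 + 32 + 0 = -$44 billion.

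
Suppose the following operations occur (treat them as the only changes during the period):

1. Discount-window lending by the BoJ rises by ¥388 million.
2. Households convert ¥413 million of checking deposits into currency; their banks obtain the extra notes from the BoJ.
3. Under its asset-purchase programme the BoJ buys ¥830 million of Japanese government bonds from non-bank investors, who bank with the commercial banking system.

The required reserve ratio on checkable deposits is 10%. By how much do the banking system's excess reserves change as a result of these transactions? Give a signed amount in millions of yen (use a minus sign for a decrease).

Discount-window loan ¥388 million: reserves +¥388M, deposits 0.
Currency withdrawal ¥413 million: reserves −¥413M, deposits −¥413M.
Asset purchase (from non-banks) ¥830 million: reserves +¥830M, deposits +¥830M.
Totals: Δreserves = +¥805M, Δdeposits = +¥417M.
Δrequired reserves = 10% × +¥417M = +¥41.7M.
Δexcess reserves = Δreserves − Δrequired = +¥805M − (+¥41.7M) = +¥763.3 million.

+¥763.3 million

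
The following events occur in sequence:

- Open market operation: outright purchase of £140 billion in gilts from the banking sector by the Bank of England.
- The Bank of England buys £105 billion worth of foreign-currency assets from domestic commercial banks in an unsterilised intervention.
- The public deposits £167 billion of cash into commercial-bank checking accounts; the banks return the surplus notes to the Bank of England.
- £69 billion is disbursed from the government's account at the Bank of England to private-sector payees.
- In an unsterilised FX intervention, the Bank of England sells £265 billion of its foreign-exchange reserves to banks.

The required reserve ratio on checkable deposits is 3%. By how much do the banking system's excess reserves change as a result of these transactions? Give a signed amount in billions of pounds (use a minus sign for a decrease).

OMO purchase (from banks) £140 billion: reserves +£140B, deposits 0.
FX purchase £105 billion: reserves +£105B, deposits 0.
Currency deposit £167 billion: reserves +£167B, deposits +£167B.
Government spending £69 billion: reserves +£69B, deposits +£69B.
FX sale £265 billion: reserves −£265B, deposits 0.
Totals: Δreserves = +£216B, Δdeposits = +£236B.
Δrequired reserves = 3% × +£236B = +£7.08B.
Δexcess reserves = Δreserves − Δrequired = +£216B − (+£7.08B) = +£208.92 billion.

+£208.92 billion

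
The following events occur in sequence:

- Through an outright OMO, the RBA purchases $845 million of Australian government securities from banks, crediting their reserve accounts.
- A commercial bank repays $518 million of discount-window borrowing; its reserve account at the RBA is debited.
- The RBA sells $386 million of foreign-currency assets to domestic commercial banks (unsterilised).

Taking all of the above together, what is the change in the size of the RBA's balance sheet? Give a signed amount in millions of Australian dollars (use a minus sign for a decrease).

OMO purchase (from banks) $845 million: an RBA asset is acquired → +$845M.
Discount-window repayment $518 million: an RBA asset is shed → −$518M.
FX sale $386 million: an RBA asset is shed → −$386M.
Net: 845 − 518 − 386 = -$59 million.

-$59 million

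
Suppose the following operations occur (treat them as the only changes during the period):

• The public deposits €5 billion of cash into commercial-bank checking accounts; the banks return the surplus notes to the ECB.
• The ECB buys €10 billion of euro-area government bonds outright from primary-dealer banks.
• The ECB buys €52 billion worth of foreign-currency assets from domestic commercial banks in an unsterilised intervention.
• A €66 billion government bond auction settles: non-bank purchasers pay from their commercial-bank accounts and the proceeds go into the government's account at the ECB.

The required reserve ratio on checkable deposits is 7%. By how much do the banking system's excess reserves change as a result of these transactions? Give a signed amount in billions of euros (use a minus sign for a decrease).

Currency deposit €5 billion: reserves +€5B, deposits +€5B.
OMO purchase (from banks) €10 billion: reserves +€10B, deposits 0.
FX purchase €52 billion: reserves +€52B, deposits 0.
Government account inflow €66 billion: reserves −€66B, deposits −€66B.
Totals: Δreserves = +€1B, Δdeposits = −€61B.
Δrequired reserves = 7% × −€61B = −€4.27B.
Δexcess reserves = Δreserves − Δrequired = +€1B − (−€4.27B) = +€5.27 billion.

+€5.27 billion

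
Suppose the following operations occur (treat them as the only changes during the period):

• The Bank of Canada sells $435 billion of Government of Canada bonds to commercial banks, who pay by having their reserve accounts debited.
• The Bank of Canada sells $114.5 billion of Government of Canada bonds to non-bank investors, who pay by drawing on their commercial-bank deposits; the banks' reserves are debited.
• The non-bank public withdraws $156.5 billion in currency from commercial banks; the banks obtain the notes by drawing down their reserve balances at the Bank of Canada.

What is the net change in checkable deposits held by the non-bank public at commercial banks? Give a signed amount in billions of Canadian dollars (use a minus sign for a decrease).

-$271 billion

Bank of Canada balance sheet:
  Assets:      Securities −$549.5B
  Liabilities: Bank reserves −$706B, Currency in circulation +$156.5B
Commercial banking system:
  Assets:      Reserves at CB −$706B, Securities +$435B
  Liabilities: Checkable deposits −$271B
So the change in checkable deposits held by the non-bank public at commercial banks is -$271 billion.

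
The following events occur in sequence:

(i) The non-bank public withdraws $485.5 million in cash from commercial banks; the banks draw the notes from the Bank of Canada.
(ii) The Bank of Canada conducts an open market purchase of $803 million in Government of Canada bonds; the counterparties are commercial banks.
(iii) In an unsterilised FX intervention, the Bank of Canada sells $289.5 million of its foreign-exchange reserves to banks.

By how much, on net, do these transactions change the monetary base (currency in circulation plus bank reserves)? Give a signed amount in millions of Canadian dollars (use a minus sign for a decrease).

Bank of Canada balance sheet:
  Assets:      Securities +$803M, Foreign assets −$289.5M
  Liabilities: Bank reserves +$28M, Currency in circulation +$485.5M
Monetary base = currency + reserves: +$485.5M + (+$28M) = +$513.5 million.

+$513.5 million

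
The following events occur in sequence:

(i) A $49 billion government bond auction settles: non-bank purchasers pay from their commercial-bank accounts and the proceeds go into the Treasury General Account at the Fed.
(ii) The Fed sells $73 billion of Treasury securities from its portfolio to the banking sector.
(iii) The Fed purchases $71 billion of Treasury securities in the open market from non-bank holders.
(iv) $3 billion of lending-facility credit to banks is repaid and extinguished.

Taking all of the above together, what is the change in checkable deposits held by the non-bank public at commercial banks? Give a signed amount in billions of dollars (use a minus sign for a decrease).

+$22 billion

Fed balance sheet:
  Assets:      Securities −$2B, Loans to banks −$3B
  Liabilities: Bank reserves −$54B, Government deposits +$49B
Commercial banking system:
  Assets:      Reserves at CB −$54B, Securities +$73B
  Liabilities: Checkable deposits +$22B, Borrowings from CB −$3B
So the change in checkable deposits held by the non-bank public at commercial banks is +$22 billion.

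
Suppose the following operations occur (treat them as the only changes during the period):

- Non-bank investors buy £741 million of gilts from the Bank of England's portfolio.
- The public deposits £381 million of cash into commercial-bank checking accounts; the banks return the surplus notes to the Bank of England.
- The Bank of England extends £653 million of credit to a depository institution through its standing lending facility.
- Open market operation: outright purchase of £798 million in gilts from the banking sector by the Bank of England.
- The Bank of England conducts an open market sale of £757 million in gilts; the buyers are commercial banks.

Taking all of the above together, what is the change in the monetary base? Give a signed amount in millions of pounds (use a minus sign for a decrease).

Asset sale (to non-banks) £741 million: Bank of England balance sheet contracts → −£741M.
Currency deposit £381 million: just a shift between currency and reserves — both are base money → 0.
Discount-window loan £653 million: Bank of England balance sheet expands → +£653M.
OMO purchase (from banks) £798 million: Bank of England balance sheet expands → +£798M.
OMO sale (to banks) £757 million: Bank of England balance sheet contracts → −£757M.
Net: −741 + 0 + 653 + 798 − 757 = -£47 million.

-£47 million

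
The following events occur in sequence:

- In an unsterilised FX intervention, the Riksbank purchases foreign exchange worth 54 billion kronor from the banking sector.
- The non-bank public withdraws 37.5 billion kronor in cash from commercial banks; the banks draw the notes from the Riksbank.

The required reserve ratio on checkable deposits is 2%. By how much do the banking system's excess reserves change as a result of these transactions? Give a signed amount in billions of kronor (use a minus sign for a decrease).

+17.25 billion

FX purchase 54 billion kronor: reserves +54B, deposits 0.
Currency withdrawal 37.5 billion kronor: reserves −37.5B, deposits −37.5B.
Totals: Δreserves = +16.5B, Δdeposits = −37.5B.
Δrequired reserves = 2% × −37.5B = −0.75B.
Δexcess reserves = Δreserves − Δrequired = +16.5B − (−0.75B) = +17.25 billion.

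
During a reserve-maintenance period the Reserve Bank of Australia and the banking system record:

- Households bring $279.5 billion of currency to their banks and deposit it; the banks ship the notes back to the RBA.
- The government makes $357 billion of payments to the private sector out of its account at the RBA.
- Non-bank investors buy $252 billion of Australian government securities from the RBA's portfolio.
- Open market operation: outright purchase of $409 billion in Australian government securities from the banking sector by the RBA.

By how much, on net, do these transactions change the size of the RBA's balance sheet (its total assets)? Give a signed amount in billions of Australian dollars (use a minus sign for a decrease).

+$157 billion

Currency deposit $279.5 billion: only the composition of liabilities changes → 0.
Government spending $357 billion: only the composition of liabilities changes → 0.
Asset sale (to non-banks) $252 billion: an RBA asset is shed → −$252B.
OMO purchase (from banks) $409 billion: an RBA asset is acquired → +$409B.
Net: 0 + 0 − 252 + 409 = +$157 billion.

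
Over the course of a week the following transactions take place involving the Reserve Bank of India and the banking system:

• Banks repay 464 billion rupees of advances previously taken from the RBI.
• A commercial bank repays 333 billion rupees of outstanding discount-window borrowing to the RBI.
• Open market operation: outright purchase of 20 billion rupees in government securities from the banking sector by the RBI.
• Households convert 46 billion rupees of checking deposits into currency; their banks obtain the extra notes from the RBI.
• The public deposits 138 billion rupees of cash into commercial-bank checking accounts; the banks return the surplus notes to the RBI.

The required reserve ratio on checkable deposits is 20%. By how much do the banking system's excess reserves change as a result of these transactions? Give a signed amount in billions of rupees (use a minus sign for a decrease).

Discount-window repayment 464 billion rupees: reserves −464B, deposits 0.
Discount-window repayment 333 billion rupees: reserves −333B, deposits 0.
OMO purchase (from banks) 20 billion rupees: reserves +20B, deposits 0.
Currency withdrawal 46 billion rupees: reserves −46B, deposits −46B.
Currency deposit 138 billion rupees: reserves +138B, deposits +138B.
Totals: Δreserves = −685B, Δdeposits = +92B.
Δrequired reserves = 20% × +92B = +18.4B.
Δexcess reserves = Δreserves − Δrequired = −685B − (+18.4B) = -703.4 billion.

-703.4 billion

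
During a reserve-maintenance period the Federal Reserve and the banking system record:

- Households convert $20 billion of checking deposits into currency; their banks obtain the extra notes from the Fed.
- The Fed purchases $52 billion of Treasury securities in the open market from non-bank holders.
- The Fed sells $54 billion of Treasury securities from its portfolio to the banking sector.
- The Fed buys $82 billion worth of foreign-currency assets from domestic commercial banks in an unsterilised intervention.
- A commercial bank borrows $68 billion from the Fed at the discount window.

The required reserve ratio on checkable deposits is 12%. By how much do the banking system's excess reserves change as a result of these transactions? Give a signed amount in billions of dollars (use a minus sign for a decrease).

Currency withdrawal $20 billion: reserves −$20B, deposits −$20B.
Asset purchase (from non-banks) $52 billion: reserves +$52B, deposits +$52B.
OMO sale (to banks) $54 billion: reserves −$54B, deposits 0.
FX purchase $82 billion: reserves +$82B, deposits 0.
Discount-window loan $68 billion: reserves +$68B, deposits 0.
Totals: Δreserves = +$128B, Δdeposits = +$32B.
Δrequired reserves = 12% × +$32B = +$3.84B.
Δexcess reserves = Δreserves − Δrequired = +$128B − (+$3.84B) = +$124.16 billion.

+$124.16 billion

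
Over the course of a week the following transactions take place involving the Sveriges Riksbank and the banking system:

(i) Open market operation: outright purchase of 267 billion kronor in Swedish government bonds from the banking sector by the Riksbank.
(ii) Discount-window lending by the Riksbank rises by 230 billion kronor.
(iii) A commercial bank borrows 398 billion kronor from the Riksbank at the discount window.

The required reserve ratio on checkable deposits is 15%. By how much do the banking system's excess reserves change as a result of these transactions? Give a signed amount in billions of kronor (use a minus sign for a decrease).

OMO purchase (from banks) 267 billion kronor: reserves +267B, deposits 0.
Discount-window loan 230 billion kronor: reserves +230B, deposits 0.
Discount-window loan 398 billion kronor: reserves +398B, deposits 0.
Totals: Δreserves = +895B, Δdeposits = 0.
Δrequired reserves = 15% × 0 = 0.
Δexcess reserves = Δreserves − Δrequired = +895B − (0) = +895 billion.

+895 billion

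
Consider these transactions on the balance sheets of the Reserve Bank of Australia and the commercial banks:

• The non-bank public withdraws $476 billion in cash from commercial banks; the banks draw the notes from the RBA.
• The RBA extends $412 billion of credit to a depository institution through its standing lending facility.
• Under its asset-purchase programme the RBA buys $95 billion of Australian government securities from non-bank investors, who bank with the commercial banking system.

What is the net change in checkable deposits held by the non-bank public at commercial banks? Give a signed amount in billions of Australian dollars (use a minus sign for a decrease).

-$381 billion

Currency withdrawal $476 billion: non-bank counterparties' bank balances fall → −$476B.
Discount-window loan $412 billion: the counterparty is a bank, so public deposits are unchanged → 0.
Asset purchase (from non-banks) $95 billion: non-bank counterparties' bank balances rise → +$95B.
Net: −476 + 0 + 95 = -$381 billion.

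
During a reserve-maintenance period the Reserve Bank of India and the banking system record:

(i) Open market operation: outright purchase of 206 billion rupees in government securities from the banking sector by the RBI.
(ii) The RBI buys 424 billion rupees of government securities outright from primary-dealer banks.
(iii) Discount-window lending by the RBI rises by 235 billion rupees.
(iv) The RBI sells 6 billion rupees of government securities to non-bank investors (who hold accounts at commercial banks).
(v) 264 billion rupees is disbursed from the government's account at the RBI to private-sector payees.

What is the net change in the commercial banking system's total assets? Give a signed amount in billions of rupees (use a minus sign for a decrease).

OMO purchase (from banks) 206 billion rupees: just an asset swap on bank balance sheets → 0.
OMO purchase (from banks) 424 billion rupees: just an asset swap on bank balance sheets → 0.
Discount-window loan 235 billion rupees: bank balance sheets expand → +235B.
Asset sale (to non-banks) 6 billion rupees: bank balance sheets shrink → −6B.
Government spending 264 billion rupees: bank balance sheets expand → +264B.
Net: 0 + 0 + 235 − 6 + 264 = +493 billion.

+493 billion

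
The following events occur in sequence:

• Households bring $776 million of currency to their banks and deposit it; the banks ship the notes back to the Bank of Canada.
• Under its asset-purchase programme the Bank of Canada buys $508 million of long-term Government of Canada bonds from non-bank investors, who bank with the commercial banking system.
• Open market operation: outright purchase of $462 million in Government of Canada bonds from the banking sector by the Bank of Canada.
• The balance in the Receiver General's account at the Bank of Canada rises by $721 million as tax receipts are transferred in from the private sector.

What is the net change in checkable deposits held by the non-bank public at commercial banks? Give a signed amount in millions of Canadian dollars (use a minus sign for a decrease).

Bank of Canada balance sheet:
  Assets:      Securities +$970M
  Liabilities: Bank reserves +$1025M, Currency in circulation −$776M, Government deposits +$721M
Commercial banking system:
  Assets:      Reserves at CB +$1025M, Securities −$462M
  Liabilities: Checkable deposits +$563M
So the change in checkable deposits held by the non-bank public at commercial banks is +$563 million.

+$563 million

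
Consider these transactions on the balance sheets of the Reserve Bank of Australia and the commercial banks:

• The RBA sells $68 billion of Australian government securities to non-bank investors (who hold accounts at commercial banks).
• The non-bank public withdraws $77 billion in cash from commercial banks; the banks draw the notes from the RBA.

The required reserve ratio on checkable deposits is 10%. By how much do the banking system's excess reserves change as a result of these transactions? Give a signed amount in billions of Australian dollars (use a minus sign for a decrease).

-$130.5 billion

Asset sale (to non-banks) $68 billion: reserves −$68B, deposits −$68B.
Currency withdrawal $77 billion: reserves −$77B, deposits −$77B.
Totals: Δreserves = −$145B, Δdeposits = −$145B.
Δrequired reserves = 10% × −$145B = −$14.5B.
Δexcess reserves = Δreserves − Δrequired = −$145B − (−$14.5B) = -$130.5 billion.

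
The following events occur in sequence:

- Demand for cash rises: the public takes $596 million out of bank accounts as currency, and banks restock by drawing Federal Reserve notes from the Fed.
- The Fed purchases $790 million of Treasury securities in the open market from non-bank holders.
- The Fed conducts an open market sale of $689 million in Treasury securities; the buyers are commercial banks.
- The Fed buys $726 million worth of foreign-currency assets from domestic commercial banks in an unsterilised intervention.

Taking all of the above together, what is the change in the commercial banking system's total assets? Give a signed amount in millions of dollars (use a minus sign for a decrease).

+$194 million

Currency withdrawal $596 million: bank balance sheets shrink → −$596M.
Asset purchase (from non-banks) $790 million: bank balance sheets expand → +$790M.
OMO sale (to banks) $689 million: just an asset swap on bank balance sheets → 0.
FX purchase $726 million: just an asset swap on bank balance sheets → 0.
Net: −596 + 790 + 0 + 0 = +$194 million.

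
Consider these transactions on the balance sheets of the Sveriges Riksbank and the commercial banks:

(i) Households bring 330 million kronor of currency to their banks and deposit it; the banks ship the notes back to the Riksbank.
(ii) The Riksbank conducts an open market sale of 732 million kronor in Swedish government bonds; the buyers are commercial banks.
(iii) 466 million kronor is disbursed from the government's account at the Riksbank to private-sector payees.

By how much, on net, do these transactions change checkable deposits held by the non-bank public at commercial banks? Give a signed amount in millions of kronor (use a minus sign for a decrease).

Currency deposit 330 million kronor: non-bank counterparties' bank balances rise → +330M.
OMO sale (to banks) 732 million kronor: the counterparty is a bank, so public deposits are unchanged → 0.
Government spending 466 million kronor: non-bank counterparties' bank balances rise → +466M.
Net: 330 + 0 + 466 = +796 million.

+796 million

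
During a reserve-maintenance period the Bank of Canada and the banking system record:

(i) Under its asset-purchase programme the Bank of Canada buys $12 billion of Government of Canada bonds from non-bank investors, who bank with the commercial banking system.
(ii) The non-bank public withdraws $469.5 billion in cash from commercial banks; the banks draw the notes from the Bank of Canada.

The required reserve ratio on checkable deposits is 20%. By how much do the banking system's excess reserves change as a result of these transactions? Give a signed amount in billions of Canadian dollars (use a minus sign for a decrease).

-$366 billion

Asset purchase (from non-banks) $12 billion: reserves +$12B, deposits +$12B.
Currency withdrawal $469.5 billion: reserves −$469.5B, deposits −$469.5B.
Totals: Δreserves = −$457.5B, Δdeposits = −$457.5B.
Δrequired reserves = 20% × −$457.5B = −$91.5B.
Δexcess reserves = Δreserves − Δrequired = −$457.5B − (−$91.5B) = -$366 billion.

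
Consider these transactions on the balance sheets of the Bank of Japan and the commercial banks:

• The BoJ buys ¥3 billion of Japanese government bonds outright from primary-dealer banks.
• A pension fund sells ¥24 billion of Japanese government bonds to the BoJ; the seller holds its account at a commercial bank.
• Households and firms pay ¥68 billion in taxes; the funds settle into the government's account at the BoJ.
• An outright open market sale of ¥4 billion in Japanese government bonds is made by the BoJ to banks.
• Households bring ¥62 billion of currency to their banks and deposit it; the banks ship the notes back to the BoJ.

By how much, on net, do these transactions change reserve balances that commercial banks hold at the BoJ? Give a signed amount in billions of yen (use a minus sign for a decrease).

OMO purchase (from banks) ¥3 billion: the BoJ pays by crediting reserve accounts → +¥3B.
Asset purchase (from non-banks) ¥24 billion: the BoJ pays by crediting reserve accounts → +¥24B.
Government account inflow ¥68 billion: funds move from bank reserves into the government account → −¥68B.
OMO sale (to banks) ¥4 billion: the buying banks pay out of their reserve balances → −¥4B.
Currency deposit ¥62 billion: returned notes are swapped for reserve credit → +¥62B.
Net: 3 + 24 − 68 − 4 + 62 = +¥17 billion.

+¥17 billion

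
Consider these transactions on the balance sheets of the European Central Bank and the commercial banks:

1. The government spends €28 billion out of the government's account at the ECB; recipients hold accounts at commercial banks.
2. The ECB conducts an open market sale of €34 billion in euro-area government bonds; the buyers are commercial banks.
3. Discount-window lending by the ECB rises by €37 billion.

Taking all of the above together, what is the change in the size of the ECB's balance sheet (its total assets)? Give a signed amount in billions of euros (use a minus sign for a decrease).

+€3 billion

Government spending €28 billion: only the composition of liabilities changes → 0.
OMO sale (to banks) €34 billion: an ECB asset is shed → −€34B.
Discount-window loan €37 billion: an ECB asset is acquired → +€37B.
Net: 0 − 34 + 37 = +€3 billion.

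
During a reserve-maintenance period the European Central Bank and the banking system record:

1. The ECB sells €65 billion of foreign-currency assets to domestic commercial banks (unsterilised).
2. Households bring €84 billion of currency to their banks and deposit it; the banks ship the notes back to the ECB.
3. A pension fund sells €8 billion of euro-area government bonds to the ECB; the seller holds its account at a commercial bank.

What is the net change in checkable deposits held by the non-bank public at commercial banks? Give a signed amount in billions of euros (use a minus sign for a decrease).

FX sale €65 billion: the counterparty is a bank, so public deposits are unchanged → 0.
Currency deposit €84 billion: non-bank counterparties' bank balances rise → +€84B.
Asset purchase (from non-banks) €8 billion: non-bank counterparties' bank balances rise → +€8B.
Net: 0 + 84 + 8 = +€92 billion.

+€92 billion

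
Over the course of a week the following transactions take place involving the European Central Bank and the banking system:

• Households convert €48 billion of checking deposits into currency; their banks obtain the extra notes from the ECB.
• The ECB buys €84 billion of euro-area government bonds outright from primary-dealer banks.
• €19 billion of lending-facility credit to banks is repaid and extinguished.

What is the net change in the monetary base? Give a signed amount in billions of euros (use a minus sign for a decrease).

+€65 billion

ECB balance sheet:
  Assets:      Securities +€84B, Loans to banks −€19B
  Liabilities: Bank reserves +€17B, Currency in circulation +€48B
Commercial banking system:
  Assets:      Reserves at CB +€17B, Securities −€84B
  Liabilities: Checkable deposits −€48B, Borrowings from CB −€19B
Monetary base = currency + reserves: +€48B + (+€17B) = +€65 billion.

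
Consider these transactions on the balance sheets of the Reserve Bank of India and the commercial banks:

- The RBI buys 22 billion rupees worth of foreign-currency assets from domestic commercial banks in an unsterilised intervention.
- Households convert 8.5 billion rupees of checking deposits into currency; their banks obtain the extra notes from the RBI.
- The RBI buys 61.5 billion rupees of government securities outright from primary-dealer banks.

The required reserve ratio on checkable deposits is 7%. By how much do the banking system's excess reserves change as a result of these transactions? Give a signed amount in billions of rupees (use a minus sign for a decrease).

FX purchase 22 billion rupees: reserves +22B, deposits 0.
Currency withdrawal 8.5 billion rupees: reserves −8.5B, deposits −8.5B.
OMO purchase (from banks) 61.5 billion rupees: reserves +61.5B, deposits 0.
Totals: Δreserves = +75B, Δdeposits = −8.5B.
Δrequired reserves = 7% × −8.5B = −0.595B.
Δexcess reserves = Δreserves − Δrequired = +75B − (−0.595B) = +75.595 billion.

+75.595 billion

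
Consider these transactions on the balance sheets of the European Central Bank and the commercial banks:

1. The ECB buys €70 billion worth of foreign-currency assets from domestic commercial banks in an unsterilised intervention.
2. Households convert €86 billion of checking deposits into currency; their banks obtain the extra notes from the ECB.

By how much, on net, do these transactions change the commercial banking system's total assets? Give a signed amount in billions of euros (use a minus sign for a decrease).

FX purchase €70 billion: just an asset swap on bank balance sheets → 0.
Currency withdrawal €86 billion: bank balance sheets shrink → −€86B.
Net: 0 − 86 = -€86 billion.

-€86 billion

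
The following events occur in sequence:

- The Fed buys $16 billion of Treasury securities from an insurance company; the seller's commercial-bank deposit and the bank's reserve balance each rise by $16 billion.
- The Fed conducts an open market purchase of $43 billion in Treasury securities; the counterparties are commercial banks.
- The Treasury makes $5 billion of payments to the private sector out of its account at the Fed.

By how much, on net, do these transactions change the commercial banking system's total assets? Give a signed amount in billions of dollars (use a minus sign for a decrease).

Asset purchase (from non-banks) $16 billion: bank balance sheets expand → +$16B.
OMO purchase (from banks) $43 billion: just an asset swap on bank balance sheets → 0.
Government spending $5 billion: bank balance sheets expand → +$5B.
Net: 16 + 0 + 5 = +$21 billion.

+$21 billion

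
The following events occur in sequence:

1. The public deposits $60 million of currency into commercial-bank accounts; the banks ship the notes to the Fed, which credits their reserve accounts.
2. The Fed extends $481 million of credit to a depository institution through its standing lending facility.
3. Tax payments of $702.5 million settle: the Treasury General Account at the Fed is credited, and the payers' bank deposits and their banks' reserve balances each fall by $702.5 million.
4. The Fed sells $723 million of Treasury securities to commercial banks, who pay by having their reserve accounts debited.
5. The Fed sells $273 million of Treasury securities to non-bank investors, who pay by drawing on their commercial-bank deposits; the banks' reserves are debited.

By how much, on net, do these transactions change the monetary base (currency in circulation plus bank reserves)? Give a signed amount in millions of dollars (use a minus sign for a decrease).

-$1217.5 million

Fed balance sheet:
  Assets:      Securities −$996M, Loans to banks +$481M
  Liabilities: Bank reserves −$1157.5M, Currency in circulation −$60M, Government deposits +$702.5M
Monetary base = currency + reserves: −$60M + (−$1157.5M) = -$1217.5 million.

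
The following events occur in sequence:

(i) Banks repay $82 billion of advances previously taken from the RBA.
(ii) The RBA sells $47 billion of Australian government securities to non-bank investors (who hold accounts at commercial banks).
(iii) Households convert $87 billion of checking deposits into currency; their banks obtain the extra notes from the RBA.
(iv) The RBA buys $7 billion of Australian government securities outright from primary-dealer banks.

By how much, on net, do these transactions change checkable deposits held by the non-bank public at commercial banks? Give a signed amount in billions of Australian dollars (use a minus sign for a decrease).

Discount-window repayment $82 billion: the counterparty is a bank, so public deposits are unchanged → 0.
Asset sale (to non-banks) $47 billion: non-bank counterparties' bank balances fall → −$47B.
Currency withdrawal $87 billion: non-bank counterparties' bank balances fall → −$87B.
OMO purchase (from banks) $7 billion: the counterparty is a bank, so public deposits are unchanged → 0.
Net: 0 − 47 − 87 + 0 = -$134 billion.

-$134 billion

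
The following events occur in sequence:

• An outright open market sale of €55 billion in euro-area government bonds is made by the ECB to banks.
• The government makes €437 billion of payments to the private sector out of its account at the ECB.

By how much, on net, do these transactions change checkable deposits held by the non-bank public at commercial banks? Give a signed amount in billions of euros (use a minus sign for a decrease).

OMO sale (to banks) €55 billion: the counterparty is a bank, so public deposits are unchanged → 0.
Government spending €437 billion: non-bank counterparties' bank balances rise → +€437B.
Net: 0 + 437 = +€437 billion.

+€437 billion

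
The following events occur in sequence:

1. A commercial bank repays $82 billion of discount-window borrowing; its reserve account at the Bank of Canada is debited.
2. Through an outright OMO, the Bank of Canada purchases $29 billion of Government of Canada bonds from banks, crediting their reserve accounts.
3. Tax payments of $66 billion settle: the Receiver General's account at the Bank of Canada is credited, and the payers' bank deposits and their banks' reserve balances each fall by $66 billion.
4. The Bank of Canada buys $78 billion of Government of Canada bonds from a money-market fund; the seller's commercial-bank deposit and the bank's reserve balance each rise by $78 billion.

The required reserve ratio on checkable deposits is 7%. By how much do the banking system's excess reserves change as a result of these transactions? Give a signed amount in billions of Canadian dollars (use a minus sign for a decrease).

-$41.84 billion

Discount-window repayment $82 billion: reserves −$82B, deposits 0.
OMO purchase (from banks) $29 billion: reserves +$29B, deposits 0.
Government account inflow $66 billion: reserves −$66B, deposits −$66B.
Asset purchase (from non-banks) $78 billion: reserves +$78B, deposits +$78B.
Totals: Δreserves = −$41B, Δdeposits = +$12B.
Δrequired reserves = 7% × +$12B = +$0.84B.
Δexcess reserves = Δreserves − Δrequired = −$41B − (+$0.84B) = -$41.84 billion.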